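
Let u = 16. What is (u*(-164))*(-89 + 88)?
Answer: 2624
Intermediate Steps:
(u*(-164))*(-89 + 88) = (16*(-164))*(-89 + 88) = -2624*(-1) = 2624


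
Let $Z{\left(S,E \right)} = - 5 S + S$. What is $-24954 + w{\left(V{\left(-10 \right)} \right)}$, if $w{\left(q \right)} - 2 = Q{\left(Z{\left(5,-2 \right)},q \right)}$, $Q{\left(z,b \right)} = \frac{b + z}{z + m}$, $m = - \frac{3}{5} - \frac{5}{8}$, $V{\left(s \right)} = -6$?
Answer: $- \frac{21183208}{849} \approx -24951.0$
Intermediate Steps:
$m = - \frac{49}{40}$ ($m = \left(-3\right) \frac{1}{5} - \frac{5}{8} = - \frac{3}{5} - \frac{5}{8} = - \frac{49}{40} \approx -1.225$)
$Z{\left(S,E \right)} = - 4 S$
$Q{\left(z,b \right)} = \frac{b + z}{- \frac{49}{40} + z}$ ($Q{\left(z,b \right)} = \frac{b + z}{z - \frac{49}{40}} = \frac{b + z}{- \frac{49}{40} + z}$)
$w{\left(q \right)} = \frac{2498}{849} - \frac{40 q}{849}$ ($w{\left(q \right)} = 2 + \frac{40 \left(q - 20\right)}{-49 + 40 \left(\left(-4\right) 5\right)} = 2 + \frac{40 \left(q - 20\right)}{-49 + 40 \left(-20\right)} = 2 + \frac{40 \left(-20 + q\right)}{-49 - 800} = 2 + \frac{40 \left(-20 + q\right)}{-849} = 2 + 40 \left(- \frac{1}{849}\right) \left(-20 + q\right) = 2 - \left(- \frac{800}{849} + \frac{40 q}{849}\right) = \frac{2498}{849} - \frac{40 q}{849}$)
$-24954 + w{\left(V{\left(-10 \right)} \right)} = -24954 + \left(\frac{2498}{849} - - \frac{80}{283}\right) = -24954 + \left(\frac{2498}{849} + \frac{80}{283}\right) = -24954 + \frac{2738}{849} = - \frac{21183208}{849}$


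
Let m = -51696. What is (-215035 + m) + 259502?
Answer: -7229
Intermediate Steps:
(-215035 + m) + 259502 = (-215035 - 51696) + 259502 = -266731 + 259502 = -7229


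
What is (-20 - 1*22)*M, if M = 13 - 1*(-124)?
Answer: -5754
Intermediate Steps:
M = 137 (M = 13 + 124 = 137)
(-20 - 1*22)*M = (-20 - 1*22)*137 = (-20 - 22)*137 = -42*137 = -5754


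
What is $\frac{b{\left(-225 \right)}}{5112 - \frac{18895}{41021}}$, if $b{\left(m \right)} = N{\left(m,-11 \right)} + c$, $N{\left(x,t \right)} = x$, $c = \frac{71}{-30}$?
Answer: $- \frac{279804241}{6290413710} \approx -0.044481$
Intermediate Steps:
$c = - \frac{71}{30}$ ($c = 71 \left(- \frac{1}{30}\right) = - \frac{71}{30} \approx -2.3667$)
$b{\left(m \right)} = - \frac{71}{30} + m$ ($b{\left(m \right)} = m - \frac{71}{30} = - \frac{71}{30} + m$)
$\frac{b{\left(-225 \right)}}{5112 - \frac{18895}{41021}} = \frac{- \frac{71}{30} - 225}{5112 - \frac{18895}{41021}} = - \frac{6821}{30 \left(5112 - \frac{18895}{41021}\right)} = - \frac{6821}{30 \cdot \frac{209680457}{41021}} = \left(- \frac{6821}{30}\right) \frac{41021}{209680457} = - \frac{279804241}{6290413710}$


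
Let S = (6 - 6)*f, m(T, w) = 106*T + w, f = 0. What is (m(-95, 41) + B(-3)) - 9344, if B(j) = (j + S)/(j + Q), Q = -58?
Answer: -1181750/61 ≈ -19373.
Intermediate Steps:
m(T, w) = w + 106*T
S = 0 (S = (6 - 6)*0 = 0*0 = 0)
B(j) = j/(-58 + j) (B(j) = (j + 0)/(j - 58) = j/(-58 + j))
(m(-95, 41) + B(-3)) - 9344 = ((41 + 106*(-95)) - 3/(-58 - 3)) - 9344 = ((41 - 10070) - 3/(-61)) - 9344 = (-10029 - 3*(-1/61)) - 9344 = (-10029 + 3/61) - 9344 = -611766/61 - 9344 = -1181750/61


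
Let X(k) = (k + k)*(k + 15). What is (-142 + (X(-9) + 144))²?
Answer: 11236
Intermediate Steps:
X(k) = 2*k*(15 + k) (X(k) = (2*k)*(15 + k) = 2*k*(15 + k))
(-142 + (X(-9) + 144))² = (-142 + (2*(-9)*(15 - 9) + 144))² = (-142 + (2*(-9)*6 + 144))² = (-142 + (-108 + 144))² = (-142 + 36)² = (-106)² = 11236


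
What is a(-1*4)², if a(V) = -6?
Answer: 36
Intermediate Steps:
a(-1*4)² = (-6)² = 36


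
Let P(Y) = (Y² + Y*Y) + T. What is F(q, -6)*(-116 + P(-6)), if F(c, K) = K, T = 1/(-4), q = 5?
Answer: 531/2 ≈ 265.50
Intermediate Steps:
T = -¼ ≈ -0.25000
P(Y) = -¼ + 2*Y² (P(Y) = (Y² + Y*Y) - ¼ = (Y² + Y²) - ¼ = 2*Y² - ¼ = -¼ + 2*Y²)
F(q, -6)*(-116 + P(-6)) = -6*(-116 + (-¼ + 2*(-6)²)) = -6*(-116 + (-¼ + 2*36)) = -6*(-116 + (-¼ + 72)) = -6*(-116 + 287/4) = -6*(-177/4) = 531/2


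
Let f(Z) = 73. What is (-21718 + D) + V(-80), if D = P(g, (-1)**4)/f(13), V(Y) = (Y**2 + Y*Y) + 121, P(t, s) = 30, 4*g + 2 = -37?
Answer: -642151/73 ≈ -8796.6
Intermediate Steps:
g = -39/4 (g = -1/2 + (1/4)*(-37) = -1/2 - 37/4 = -39/4 ≈ -9.7500)
V(Y) = 121 + 2*Y**2 (V(Y) = (Y**2 + Y**2) + 121 = 2*Y**2 + 121 = 121 + 2*Y**2)
D = 30/73 ≈ 0.41096
(-21718 + D) + V(-80) = (-21718 + 30/73) + (121 + 2*(-80)**2) = -1585384/73 + (121 + 2*6400) = -1585384/73 + (121 + 12800) = -1585384/73 + 12921 = -642151/73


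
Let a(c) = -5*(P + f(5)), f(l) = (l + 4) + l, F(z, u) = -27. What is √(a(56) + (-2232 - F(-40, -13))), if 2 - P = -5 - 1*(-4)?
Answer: I*√2290 ≈ 47.854*I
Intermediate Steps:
P = 3 (P = 2 - (-5 - 1*(-4)) = 2 - (-5 + 4) = 2 - 1*(-1) = 2 + 1 = 3)
f(l) = 4 + 2*l (f(l) = (4 + l) + l = 4 + 2*l)
a(c) = -85 (a(c) = -5*(3 + (4 + 2*5)) = -5*(3 + (4 + 10)) = -5*(3 + 14) = -5*17 = -85)
√(a(56) + (-2232 - F(-40, -13))) = √(-85 + (-2232 - 1*(-27))) = √(-85 + (-2232 + 27)) = √(-85 - 2205) = √(-2290) = I*√2290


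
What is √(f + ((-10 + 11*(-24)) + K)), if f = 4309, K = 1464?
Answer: 3*√611 ≈ 74.155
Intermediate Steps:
√(f + ((-10 + 11*(-24)) + K)) = √(4309 + ((-10 + 11*(-24)) + 1464)) = √(4309 + ((-10 - 264) + 1464)) = √(4309 + (-274 + 1464)) = √(4309 + 1190) = √5499 = 3*√611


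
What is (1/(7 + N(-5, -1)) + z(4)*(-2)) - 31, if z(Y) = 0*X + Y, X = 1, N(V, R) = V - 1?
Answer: -38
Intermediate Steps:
N(V, R) = -1 + V
z(Y) = Y (z(Y) = 0*1 + Y = 0 + Y = Y)
(1/(7 + N(-5, -1)) + z(4)*(-2)) - 31 = (1/(7 + (-1 - 5)) + 4*(-2)) - 31 = (1/(7 - 6) - 8) - 31 = (1/1 - 8) - 31 = (1 - 8) - 31 = -7 - 31 = -38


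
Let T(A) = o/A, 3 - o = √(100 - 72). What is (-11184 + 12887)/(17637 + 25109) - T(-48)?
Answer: 34997/341968 - √7/24 ≈ -0.0078997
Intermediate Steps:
o = 3 - 2*√7 (o = 3 - √(100 - 72) = 3 - √28 = 3 - 2*√7 ≈ -2.2915)
T(A) = (3 - 2*√7)/A
(-11184 + 12887)/(17637 + 25109) - T(-48) = (-11184 + 12887)/(17637 + 25109) - (3 - 2*√7)/(-48) = 1703/42746 - (-1)*(3 - 2*√7)/48 = 1703*(1/42746) - (-1/16 + √7/24) = 1703/42746 + (1/16 - √7/24) = 34997/341968 - √7/24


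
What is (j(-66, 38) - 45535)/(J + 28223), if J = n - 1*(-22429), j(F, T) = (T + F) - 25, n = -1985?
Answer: -45588/48667 ≈ -0.93673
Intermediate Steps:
j(F, T) = -25 + F + T (j(F, T) = (F + T) - 25 = -25 + F + T)
J = 20444 (J = -1985 - 1*(-22429) = -1985 + 22429 = 20444)
(j(-66, 38) - 45535)/(J + 28223) = ((-25 - 66 + 38) - 45535)/(20444 + 28223) = (-53 - 45535)/48667 = -45588*1/48667 = -45588/48667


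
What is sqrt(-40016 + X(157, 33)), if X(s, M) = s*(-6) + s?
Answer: I*sqrt(40801) ≈ 201.99*I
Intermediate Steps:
X(s, M) = -5*s (X(s, M) = -6*s + s = -5*s)
sqrt(-40016 + X(157, 33)) = sqrt(-40016 - 5*157) = sqrt(-40016 - 785) = sqrt(-40801) = I*sqrt(40801)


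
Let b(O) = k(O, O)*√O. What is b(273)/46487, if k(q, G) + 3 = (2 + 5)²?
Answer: 46*√273/46487 ≈ 0.016350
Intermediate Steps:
k(q, G) = 46 (k(q, G) = -3 + (2 + 5)² = -3 + 7² = -3 + 49 = 46)
b(O) = 46*√O
b(273)/46487 = (46*√273)/46487 = (46*√273)*(1/46487) = 46*√273/46487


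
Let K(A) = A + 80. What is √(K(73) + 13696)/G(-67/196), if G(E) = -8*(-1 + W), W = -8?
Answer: √13849/72 ≈ 1.6345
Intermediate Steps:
K(A) = 80 + A
G(E) = 72 (G(E) = -8*(-1 - 8) = -8*(-9) = 72)
√(K(73) + 13696)/G(-67/196) = √((80 + 73) + 13696)/72 = √(153 + 13696)*(1/72) = √13849*(1/72) = √13849/72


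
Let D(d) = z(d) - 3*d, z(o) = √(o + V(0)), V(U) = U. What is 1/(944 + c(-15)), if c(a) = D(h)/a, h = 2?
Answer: 106245/100337777 + 15*√2/200675554 ≈ 0.0010590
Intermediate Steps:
z(o) = √o (z(o) = √(o + 0) = √o)
D(d) = √d - 3*d
c(a) = (-6 + √2)/a (c(a) = (√2 - 3*2)/a = (√2 - 6)/a = (-6 + √2)/a)
1/(944 + c(-15)) = 1/(944 + (-6 + √2)/(-15)) = 1/(944 - (-6 + √2)/15) = 1/(944 + (⅖ - √2/15)) = 1/(4722/5 - √2/15)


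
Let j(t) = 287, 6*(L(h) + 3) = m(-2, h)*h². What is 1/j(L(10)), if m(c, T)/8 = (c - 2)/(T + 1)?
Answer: 1/287 ≈ 0.0034843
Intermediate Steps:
m(c, T) = 8*(-2 + c)/(1 + T) (m(c, T) = 8*((c - 2)/(T + 1)) = 8*((-2 + c)/(1 + T)) = 8*(-2 + c)/(1 + T))
L(h) = -3 - 16*h²/(3*(1 + h)) (L(h) = -3 + ((8*(-2 - 2)/(1 + h))*h²)/6 = -3 + ((8*(-4)/(1 + h))*h²)/6 = -3 + ((-32/(1 + h))*h²)/6 = -3 + (-32*h²/(1 + h))/6 = -3 - 16*h²/(3*(1 + h)))
1/j(L(10)) = 1/287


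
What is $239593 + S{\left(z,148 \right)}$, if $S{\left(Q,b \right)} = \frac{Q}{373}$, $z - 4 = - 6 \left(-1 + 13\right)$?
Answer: $\frac{89368121}{373} \approx 2.3959 \cdot 10^{5}$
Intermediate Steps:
$z = -68$ ($z = 4 - 6 \left(-1 + 13\right) = 4 - 72 = -68$)
$S{\left(Q,b \right)} = \frac{Q}{373}$ ($S{\left(Q,b \right)} = Q \frac{1}{373} = \frac{Q}{373}$)
$239593 + S{\left(z,148 \right)} = 239593 + \frac{1}{373} \left(-68\right) = 239593 - \frac{68}{373} = \frac{89368121}{373}$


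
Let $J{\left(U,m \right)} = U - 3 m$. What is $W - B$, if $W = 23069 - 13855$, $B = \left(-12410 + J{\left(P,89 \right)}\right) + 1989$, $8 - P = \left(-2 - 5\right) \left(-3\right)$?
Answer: $19915$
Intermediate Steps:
$P = -13$ ($P = 8 - \left(-2 - 5\right) \left(-3\right) = 8 - \left(-7\right) \left(-3\right) = 8 - 21 = -13$)
$B = -10701$ ($B = \left(-12410 - 280\right) + 1989 = -12690 + 1989 = -10701$)
$W = 9214$ ($W = 23069 - 13855 = 9214$)
$W - B = 9214 - -10701 = 9214 + 10701 = 19915$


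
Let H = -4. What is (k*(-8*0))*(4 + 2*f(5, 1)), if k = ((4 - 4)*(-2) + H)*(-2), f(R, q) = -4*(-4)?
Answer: 0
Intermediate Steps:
f(R, q) = 16
k = 8 (k = ((4 - 4)*(-2) - 4)*(-2) = (0*(-2) - 4)*(-2) = (0 - 4)*(-2) = -4*(-2) = 8)
(k*(-8*0))*(4 + 2*f(5, 1)) = (8*(-8*0))*(4 + 2*16) = (8*0)*(4 + 32) = 0*36 = 0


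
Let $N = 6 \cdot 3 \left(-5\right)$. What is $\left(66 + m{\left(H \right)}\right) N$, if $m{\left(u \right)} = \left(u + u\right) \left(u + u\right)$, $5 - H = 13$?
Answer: $-28980$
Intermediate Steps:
$H = -8$ ($H = 5 - 13 = -8$)
$m{\left(u \right)} = 4 u^{2}$ ($m{\left(u \right)} = 2 u 2 u = 4 u^{2}$)
$N = -90$ ($N = 18 \left(-5\right) = -90$)
$\left(66 + m{\left(H \right)}\right) N = \left(66 + 4 \left(-8\right)^{2}\right) \left(-90\right) = \left(66 + 4 \cdot 64\right) \left(-90\right) = \left(66 + 256\right) \left(-90\right) = 322 \left(-90\right) = -28980$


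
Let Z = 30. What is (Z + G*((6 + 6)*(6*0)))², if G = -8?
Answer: 900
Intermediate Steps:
(Z + G*((6 + 6)*(6*0)))² = (30 - 8*(6 + 6)*6*0)² = (30 - 96*0)² = (30 - 8*0)² = (30 + 0)² = 30² = 900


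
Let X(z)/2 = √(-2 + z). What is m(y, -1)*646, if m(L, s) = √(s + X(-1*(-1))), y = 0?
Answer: 646*√(-1 + 2*I) ≈ 507.85 + 821.72*I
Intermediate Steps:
X(z) = 2*√(-2 + z)
m(L, s) = √(s + 2*I) (m(L, s) = √(s + 2*√(-2 - 1*(-1))) = √(s + 2*√(-2 + 1)) = √(s + 2*√(-1)) = √(s + 2*I))
m(y, -1)*646 = √(-1 + 2*I)*646 = 646*√(-1 + 2*I)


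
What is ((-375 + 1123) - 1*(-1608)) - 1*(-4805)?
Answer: 7161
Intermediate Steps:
((-375 + 1123) - 1*(-1608)) - 1*(-4805) = (748 + 1608) + 4805 = 2356 + 4805 = 7161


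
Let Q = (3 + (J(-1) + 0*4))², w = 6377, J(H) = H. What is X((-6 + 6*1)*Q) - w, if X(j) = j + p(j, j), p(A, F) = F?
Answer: -6377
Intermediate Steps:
Q = 4 (Q = (3 + (-1 + 0*4))² = (3 + (-1 + 0))² = (3 - 1)² = 2² = 4)
X(j) = 2*j (X(j) = j + j = 2*j)
X((-6 + 6*1)*Q) - w = 2*((-6 + 6*1)*4) - 1*6377 = 2*((-6 + 6)*4) - 6377 = 2*(0*4) - 6377 = 2*0 - 6377 = 0 - 6377 = -6377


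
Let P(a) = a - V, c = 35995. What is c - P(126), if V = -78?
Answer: 35791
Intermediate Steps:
P(a) = 78 + a (P(a) = a - 1*(-78) = a + 78 = 78 + a)
c - P(126) = 35995 - (78 + 126) = 35995 - 1*204 = 35995 - 204 = 35791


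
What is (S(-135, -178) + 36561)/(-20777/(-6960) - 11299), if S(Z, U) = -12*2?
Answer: -254297520/78620263 ≈ -3.2345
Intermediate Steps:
S(Z, U) = -24
(S(-135, -178) + 36561)/(-20777/(-6960) - 11299) = (-24 + 36561)/(-20777/(-6960) - 11299) = 36537/(-20777*(-1/6960) - 11299) = 36537/(20777/6960 - 11299) = 36537/(-78620263/6960) = 36537*(-6960/78620263) = -254297520/78620263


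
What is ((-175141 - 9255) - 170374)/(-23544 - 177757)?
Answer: 354770/201301 ≈ 1.7624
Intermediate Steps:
((-175141 - 9255) - 170374)/(-23544 - 177757) = (-184396 - 170374)/(-201301) = -354770*(-1/201301) = 354770/201301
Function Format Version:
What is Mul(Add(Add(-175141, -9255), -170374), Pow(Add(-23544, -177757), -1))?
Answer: Rational(354770, 201301) ≈ 1.7624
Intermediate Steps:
Mul(Add(Add(-175141, -9255), -170374), Pow(Add(-23544, -177757), -1)) = Mul(Add(-184396, -170374), Pow(-201301, -1)) = Mul(-354770, Rational(-1, 201301)) = Rational(354770, 201301)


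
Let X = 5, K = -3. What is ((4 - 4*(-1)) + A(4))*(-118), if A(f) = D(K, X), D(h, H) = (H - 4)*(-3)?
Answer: -590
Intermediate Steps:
D(h, H) = 12 - 3*H (D(h, H) = (-4 + H)*(-3) = 12 - 3*H)
A(f) = -3 (A(f) = 12 - 3*5 = 12 - 15 = -3)
((4 - 4*(-1)) + A(4))*(-118) = ((4 - 4*(-1)) - 3)*(-118) = ((4 + 4) - 3)*(-118) = (8 - 3)*(-118) = 5*(-118) = -590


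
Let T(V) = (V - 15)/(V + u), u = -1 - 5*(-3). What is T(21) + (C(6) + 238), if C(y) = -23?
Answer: 7531/35 ≈ 215.17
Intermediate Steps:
u = 14 (u = -1 + 15 = 14)
T(V) = (-15 + V)/(14 + V) (T(V) = (V - 15)/(V + 14) = (-15 + V)/(14 + V))
T(21) + (C(6) + 238) = (-15 + 21)/(14 + 21) + (-23 + 238) = 6/35 + 215 = 7531/35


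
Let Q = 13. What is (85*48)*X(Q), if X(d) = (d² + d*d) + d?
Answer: 1432080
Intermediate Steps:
X(d) = d + 2*d² (X(d) = (d² + d²) + d = 2*d² + d = d + 2*d²)
(85*48)*X(Q) = (85*48)*(13*(1 + 2*13)) = 4080*(13*(1 + 26)) = 4080*(13*27) = 4080*351 = 1432080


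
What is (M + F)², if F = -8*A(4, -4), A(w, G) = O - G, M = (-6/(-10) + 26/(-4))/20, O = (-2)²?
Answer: 165353881/40000 ≈ 4133.8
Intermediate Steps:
O = 4
M = -59/200 (M = (-6*(-⅒) + 26*(-¼))*(1/20) = (⅗ - 13/2)*(1/20) = -59/10*1/20 = -59/200 ≈ -0.29500)
A(w, G) = 4 - G
F = -64 (F = -8*(4 - 1*(-4)) = -8*(4 + 4) = -8*8 = -64)
(M + F)² = (-59/200 - 64)² = (-12859/200)² = 165353881/40000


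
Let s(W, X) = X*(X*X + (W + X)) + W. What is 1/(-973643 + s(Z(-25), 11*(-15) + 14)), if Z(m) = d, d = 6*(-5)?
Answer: -1/4389293 ≈ -2.2783e-7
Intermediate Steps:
d = -30
Z(m) = -30
s(W, X) = W + X*(W + X + X²) (s(W, X) = X*(X² + (W + X)) + W = X*(W + X + X²) + W = W + X*(W + X + X²))
1/(-973643 + s(Z(-25), 11*(-15) + 14)) = 1/(-973643 + (-30 + (11*(-15) + 14)² + (11*(-15) + 14)³ - 30*(11*(-15) + 14))) = 1/(-973643 + (-30 + (-165 + 14)² + (-165 + 14)³ - 30*(-165 + 14))) = 1/(-973643 + (-30 + (-151)² + (-151)³ - 30*(-151))) = 1/(-973643 + (-30 + 22801 - 3442951 + 4530)) = 1/(-973643 - 3415650) = 1/(-4389293) = -1/4389293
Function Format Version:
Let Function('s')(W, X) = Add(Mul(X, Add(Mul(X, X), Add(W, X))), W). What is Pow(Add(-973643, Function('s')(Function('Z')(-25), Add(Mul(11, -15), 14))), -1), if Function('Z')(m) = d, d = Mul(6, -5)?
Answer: Rational(-1, 4389293) ≈ -2.2783e-7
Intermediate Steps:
d = -30
Function('Z')(m) = -30
Function('s')(W, X) = Add(W, Mul(X, Add(W, X, Pow(X, 2)))) (Function('s')(W, X) = Add(Mul(X, Add(Pow(X, 2), Add(W, X))), W) = Add(Mul(X, Add(W, X, Pow(X, 2))), W) = Add(W, Mul(X, Add(W, X, Pow(X, 2)))))
Pow(Add(-973643, Function('s')(Function('Z')(-25), Add(Mul(11, -15), 14))), -1) = Pow(Add(-973643, Add(-30, Pow(Add(Mul(11, -15), 14), 2), Pow(Add(Mul(11, -15), 14), 3), Mul(-30, Add(Mul(11, -15), 14)))), -1) = Pow(Add(-973643, Add(-30, Pow(Add(-165, 14), 2), Pow(Add(-165, 14), 3), Mul(-30, Add(-165, 14)))), -1) = Pow(Add(-973643, Add(-30, Pow(-151, 2), Pow(-151, 3), Mul(-30, -151))), -1) = Pow(Add(-973643, Add(-30, 22801, -3442951, 4530)), -1) = Pow(Add(-973643, -3415650), -1) = Pow(-4389293, -1) = Rational(-1, 4389293)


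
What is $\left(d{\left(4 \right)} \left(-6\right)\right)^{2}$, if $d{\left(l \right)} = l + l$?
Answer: $2304$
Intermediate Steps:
$d{\left(l \right)} = 2 l$
$\left(d{\left(4 \right)} \left(-6\right)\right)^{2} = \left(2 \cdot 4 \left(-6\right)\right)^{2} = \left(8 \left(-6\right)\right)^{2} = \left(-48\right)^{2} = 2304$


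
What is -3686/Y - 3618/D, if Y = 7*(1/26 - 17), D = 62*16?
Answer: 41950273/1531152 ≈ 27.398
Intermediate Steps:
D = 992
Y = -3087/26 (Y = 7*(1/26 - 17) = 7*(-441/26) = -3087/26 ≈ -118.73)
-3686/Y - 3618/D = -3686/(-3087/26) - 3618/992 = -3686*(-26/3087) - 3618*1/992 = 95836/3087 - 1809/496 = 41950273/1531152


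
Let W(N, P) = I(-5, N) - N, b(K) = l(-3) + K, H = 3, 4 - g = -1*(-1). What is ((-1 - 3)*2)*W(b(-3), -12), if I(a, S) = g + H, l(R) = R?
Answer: -96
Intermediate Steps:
g = 3 (g = 4 - (-1)*(-1) = 4 - 1*1 = 4 - 1 = 3)
I(a, S) = 6 (I(a, S) = 3 + 3 = 6)
b(K) = -3 + K
W(N, P) = 6 - N
((-1 - 3)*2)*W(b(-3), -12) = ((-1 - 3)*2)*(6 - (-3 - 3)) = (-4*2)*(6 - 1*(-6)) = -8*(6 + 6) = -8*12 = -96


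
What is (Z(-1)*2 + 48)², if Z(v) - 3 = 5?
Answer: 4096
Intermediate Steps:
Z(v) = 8 (Z(v) = 3 + 5 = 8)
(Z(-1)*2 + 48)² = (8*2 + 48)² = (16 + 48)² = 64² = 4096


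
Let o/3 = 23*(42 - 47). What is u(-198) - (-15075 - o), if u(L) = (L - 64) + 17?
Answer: 14485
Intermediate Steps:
u(L) = -47 + L (u(L) = (-64 + L) + 17 = -47 + L)
o = -345 (o = 3*(23*(42 - 47)) = 3*(23*(-5)) = 3*(-115) = -345)
u(-198) - (-15075 - o) = (-47 - 198) - (-15075 - 1*(-345)) = -245 - (-15075 + 345) = -245 - 1*(-14730) = -245 + 14730 = 14485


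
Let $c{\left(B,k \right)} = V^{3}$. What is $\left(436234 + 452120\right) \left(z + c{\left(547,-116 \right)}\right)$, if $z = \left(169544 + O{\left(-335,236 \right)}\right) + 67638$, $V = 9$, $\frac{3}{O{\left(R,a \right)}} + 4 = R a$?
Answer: $\frac{8355056118212277}{39532} \approx 2.1135 \cdot 10^{11}$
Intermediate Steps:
$O{\left(R,a \right)} = \frac{3}{-4 + R a}$
$z = \frac{18752557645}{79064}$ ($z = \left(169544 + \frac{3}{-4 - 79060}\right) + 67638 = \left(169544 + \frac{3}{-79064}\right) + 67638 = \left(169544 + 3 \left(- \frac{1}{79064}\right)\right) + 67638 = \left(169544 - \frac{3}{79064}\right) + 67638 = \frac{13404826813}{79064} + 67638 = \frac{18752557645}{79064} \approx 2.3718 \cdot 10^{5}$)
$c{\left(B,k \right)} = 729$ ($c{\left(B,k \right)} = 9^{3} = 729$)
$\left(436234 + 452120\right) \left(z + c{\left(547,-116 \right)}\right) = \left(436234 + 452120\right) \left(\frac{18752557645}{79064} + 729\right) = 888354 \cdot \frac{18810195301}{79064} = \frac{8355056118212277}{39532}$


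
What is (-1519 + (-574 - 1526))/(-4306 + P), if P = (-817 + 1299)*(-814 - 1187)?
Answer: 3619/968788 ≈ 0.0037356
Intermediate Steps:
P = -964482 (P = 482*(-2001) = -964482)
(-1519 + (-574 - 1526))/(-4306 + P) = (-1519 + (-574 - 1526))/(-4306 - 964482) = (-1519 - 2100)/(-968788) = -3619*(-1/968788) = 3619/968788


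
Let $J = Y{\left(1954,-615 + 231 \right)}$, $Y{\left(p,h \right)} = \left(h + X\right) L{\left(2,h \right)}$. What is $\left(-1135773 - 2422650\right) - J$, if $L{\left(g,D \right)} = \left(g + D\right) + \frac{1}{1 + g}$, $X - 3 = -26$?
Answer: $- \frac{11141284}{3} \approx -3.7138 \cdot 10^{6}$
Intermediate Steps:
$X = -23$ ($X = 3 - 26 = -23$)
$L{\left(g,D \right)} = D + g + \frac{1}{1 + g}$ ($L{\left(g,D \right)} = \left(D + g\right) + \frac{1}{1 + g} = D + g + \frac{1}{1 + g}$)
$Y{\left(p,h \right)} = \left(-23 + h\right) \left(\frac{7}{3} + h\right)$ ($Y{\left(p,h \right)} = \left(h - 23\right) \frac{1 + h + 2 + 2^{2} + h 2}{1 + 2} = \left(-23 + h\right) \frac{1 + h + 2 + 4 + 2 h}{3} = \left(-23 + h\right) \frac{7 + 3 h}{3} = \left(-23 + h\right) \left(\frac{7}{3} + h\right)$)
$J = \frac{466015}{3}$ ($J = \frac{\left(-23 + \left(-615 + 231\right)\right) \left(7 + 3 \left(-615 + 231\right)\right)}{3} = \frac{\left(-23 - 384\right) \left(7 + 3 \left(-384\right)\right)}{3} = \frac{1}{3} \left(-407\right) \left(7 - 1152\right) = \frac{1}{3} \left(-407\right) \left(-1145\right) = \frac{466015}{3} \approx 1.5534 \cdot 10^{5}$)
$\left(-1135773 - 2422650\right) - J = \left(-1135773 - 2422650\right) - \frac{466015}{3} = -3558423 - \frac{466015}{3} = - \frac{11141284}{3}$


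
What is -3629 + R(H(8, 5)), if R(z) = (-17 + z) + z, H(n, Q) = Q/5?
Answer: -3644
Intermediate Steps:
H(n, Q) = Q/5 (H(n, Q) = Q*(1/5) = Q/5)
R(z) = -17 + 2*z
-3629 + R(H(8, 5)) = -3629 + (-17 + 2*((1/5)*5)) = -3629 + (-17 + 2*1) = -3629 + (-17 + 2) = -3629 - 15 = -3644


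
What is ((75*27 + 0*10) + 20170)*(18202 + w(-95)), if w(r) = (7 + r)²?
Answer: 575871470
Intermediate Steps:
((75*27 + 0*10) + 20170)*(18202 + w(-95)) = ((75*27 + 0*10) + 20170)*(18202 + (7 - 95)²) = ((2025 + 0) + 20170)*(18202 + (-88)²) = (2025 + 20170)*(18202 + 7744) = 22195*25946 = 575871470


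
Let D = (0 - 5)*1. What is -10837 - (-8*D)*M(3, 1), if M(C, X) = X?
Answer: -10877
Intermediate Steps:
D = -5 (D = -5*1 = -5)
-10837 - (-8*D)*M(3, 1) = -10837 - (-8*(-5)) = -10837 - 40 = -10877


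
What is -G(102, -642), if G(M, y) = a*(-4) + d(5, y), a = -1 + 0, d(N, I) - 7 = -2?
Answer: -9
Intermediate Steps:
d(N, I) = 5 (d(N, I) = 7 - 2 = 5)
a = -1
G(M, y) = 9 (G(M, y) = -1*(-4) + 5 = 4 + 5 = 9)
-G(102, -642) = -1*9 = -9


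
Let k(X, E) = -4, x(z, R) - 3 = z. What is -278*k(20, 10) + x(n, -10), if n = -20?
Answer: 1095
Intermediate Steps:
x(z, R) = 3 + z
-278*k(20, 10) + x(n, -10) = -278*(-4) + (3 - 20) = 1112 - 17 = 1095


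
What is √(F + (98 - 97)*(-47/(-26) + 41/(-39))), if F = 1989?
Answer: √12105678/78 ≈ 44.607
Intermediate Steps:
√(F + (98 - 97)*(-47/(-26) + 41/(-39))) = √(1989 + (98 - 97)*(-47/(-26) + 41/(-39))) = √(1989 + 1*(-47*(-1/26) + 41*(-1/39))) = √(1989 + 1*(47/26 - 41/39)) = √(1989 + 1*(59/78)) = √(1989 + 59/78) = √(155201/78) = √12105678/78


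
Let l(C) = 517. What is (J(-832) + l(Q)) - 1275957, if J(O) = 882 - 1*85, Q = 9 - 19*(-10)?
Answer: -1274643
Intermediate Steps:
Q = 199 (Q = 9 + 190 = 199)
J(O) = 797 (J(O) = 882 - 85 = 797)
(J(-832) + l(Q)) - 1275957 = (797 + 517) - 1275957 = 1314 - 1275957 = -1274643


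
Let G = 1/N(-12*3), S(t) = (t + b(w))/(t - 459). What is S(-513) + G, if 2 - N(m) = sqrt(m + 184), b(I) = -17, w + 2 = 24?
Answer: 1033/1944 - sqrt(37)/72 ≈ 0.44690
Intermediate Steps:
w = 22 (w = -2 + 24 = 22)
N(m) = 2 - sqrt(184 + m) (N(m) = 2 - sqrt(m + 184) = 2 - sqrt(184 + m))
S(t) = (-17 + t)/(-459 + t) (S(t) = (t - 17)/(t - 459) = (-17 + t)/(-459 + t))
G = 1/(2 - 2*sqrt(37)) (G = 1/(2 - sqrt(184 - 12*3)) = 1/(2 - sqrt(184 - 36)) = 1/(2 - sqrt(148)) = 1/(2 - 2*sqrt(37)) ≈ -0.098372)
S(-513) + G = (-17 - 513)/(-459 - 513) + (-1/72 - sqrt(37)/72) = -530/(-972) + (-1/72 - sqrt(37)/72) = -1/972*(-530) + (-1/72 - sqrt(37)/72) = 265/486 + (-1/72 - sqrt(37)/72) = 1033/1944 - sqrt(37)/72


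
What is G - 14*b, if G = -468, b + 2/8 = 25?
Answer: -1629/2 ≈ -814.50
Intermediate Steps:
b = 99/4 (b = -1/4 + 25 = 99/4 ≈ 24.750)
G - 14*b = -468 - 14*99/4 = -468 - 1*693/2 = -468 - 693/2 = -1629/2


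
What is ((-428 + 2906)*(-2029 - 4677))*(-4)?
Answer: 66469872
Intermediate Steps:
((-428 + 2906)*(-2029 - 4677))*(-4) = (2478*(-6706))*(-4) = -16617468*(-4) = 66469872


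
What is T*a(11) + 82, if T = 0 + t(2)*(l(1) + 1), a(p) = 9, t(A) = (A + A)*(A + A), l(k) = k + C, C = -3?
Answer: -62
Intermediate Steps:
l(k) = -3 + k (l(k) = k - 3 = -3 + k)
t(A) = 4*A² (t(A) = (2*A)*(2*A) = 4*A²)
T = -16 (T = 0 + (4*2²)*((-3 + 1) + 1) = 0 + (4*4)*(-2 + 1) = 0 + 16*(-1) = 0 - 16 = -16)
T*a(11) + 82 = -16*9 + 82 = -144 + 82 = -62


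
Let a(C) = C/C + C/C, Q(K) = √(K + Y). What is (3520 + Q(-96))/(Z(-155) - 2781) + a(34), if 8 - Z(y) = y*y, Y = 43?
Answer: 25038/13399 - I*√53/26798 ≈ 1.8686 - 0.00027167*I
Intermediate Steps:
Q(K) = √(43 + K) (Q(K) = √(K + 43) = √(43 + K))
Z(y) = 8 - y² (Z(y) = 8 - y*y = 8 - y²)
a(C) = 2 (a(C) = 1 + 1 = 2)
(3520 + Q(-96))/(Z(-155) - 2781) + a(34) = (3520 + √(43 - 96))/((8 - 1*(-155)²) - 2781) + 2 = (3520 + √(-53))/((8 - 1*24025) - 2781) + 2 = (3520 + I*√53)/((8 - 24025) - 2781) + 2 = (3520 + I*√53)/(-24017 - 2781) + 2 = (3520 + I*√53)/(-26798) + 2 = (3520 + I*√53)*(-1/26798) + 2 = (-1760/13399 - I*√53/26798) + 2 = 25038/13399 - I*√53/26798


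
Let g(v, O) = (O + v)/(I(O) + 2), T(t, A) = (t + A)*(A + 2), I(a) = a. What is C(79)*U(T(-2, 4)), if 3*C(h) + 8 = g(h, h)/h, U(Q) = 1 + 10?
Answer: -7106/243 ≈ -29.243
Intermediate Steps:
T(t, A) = (2 + A)*(A + t) (T(t, A) = (A + t)*(2 + A) = (2 + A)*(A + t))
g(v, O) = (O + v)/(2 + O) (g(v, O) = (O + v)/(O + 2) = (O + v)/(2 + O))
U(Q) = 11
C(h) = -8/3 + 2/(3*(2 + h)) (C(h) = -8/3 + (((h + h)/(2 + h))/h)/3 = -8/3 + (((2*h)/(2 + h))/h)/3 = -8/3 + ((2*h/(2 + h))/h)/3 = -8/3 + (2/(2 + h))/3 = -8/3 + 2/(3*(2 + h)))
C(79)*U(T(-2, 4)) = (2*(-7 - 4*79)/(3*(2 + 79)))*11 = ((2/3)*(-7 - 316)/81)*11 = ((2/3)*(1/81)*(-323))*11 = -646/243*11 = -7106/243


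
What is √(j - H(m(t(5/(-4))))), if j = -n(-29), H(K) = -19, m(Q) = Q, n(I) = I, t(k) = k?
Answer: 4*√3 ≈ 6.9282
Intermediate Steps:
j = 29 (j = -1*(-29) = 29)
√(j - H(m(t(5/(-4))))) = √(29 - 1*(-19)) = √(29 + 19) = √48 = 4*√3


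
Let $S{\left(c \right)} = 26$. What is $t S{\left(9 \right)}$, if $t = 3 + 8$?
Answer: $286$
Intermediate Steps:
$t = 11$
$t S{\left(9 \right)} = 11 \cdot 26 = 286$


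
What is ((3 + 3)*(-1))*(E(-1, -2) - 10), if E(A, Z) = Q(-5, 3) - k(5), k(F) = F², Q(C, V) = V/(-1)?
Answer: 228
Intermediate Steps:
Q(C, V) = -V (Q(C, V) = V*(-1) = -V)
E(A, Z) = -28 (E(A, Z) = -1*3 - 1*5² = -3 - 1*25 = -3 - 25 = -28)
((3 + 3)*(-1))*(E(-1, -2) - 10) = ((3 + 3)*(-1))*(-28 - 10) = (6*(-1))*(-38) = -6*(-38) = 228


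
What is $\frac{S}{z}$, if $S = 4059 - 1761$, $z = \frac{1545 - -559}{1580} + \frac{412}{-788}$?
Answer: $\frac{59606290}{20979} \approx 2841.2$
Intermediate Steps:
$z = \frac{62937}{77815}$ ($z = \left(1545 + 559\right) \frac{1}{1580} + 412 \left(- \frac{1}{788}\right) = 2104 \cdot \frac{1}{1580} - \frac{103}{197} = \frac{526}{395} - \frac{103}{197} = \frac{62937}{77815} \approx 0.8088$)
$S = 2298$ ($S = 4059 - 1761 = 2298$)
$\frac{S}{z} = \frac{2298}{\frac{62937}{77815}} = 2298 \cdot \frac{77815}{62937} = \frac{59606290}{20979}$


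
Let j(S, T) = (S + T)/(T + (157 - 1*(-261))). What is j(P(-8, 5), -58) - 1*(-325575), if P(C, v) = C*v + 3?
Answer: 23441381/72 ≈ 3.2557e+5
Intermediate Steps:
P(C, v) = 3 + C*v
j(S, T) = (S + T)/(418 + T) (j(S, T) = (S + T)/(T + (157 + 261)) = (S + T)/(T + 418) = (S + T)/(418 + T))
j(P(-8, 5), -58) - 1*(-325575) = ((3 - 8*5) - 58)/(418 - 58) - 1*(-325575) = ((3 - 40) - 58)/360 + 325575 = (-37 - 58)/360 + 325575 = (1/360)*(-95) + 325575 = -19/72 + 325575 = 23441381/72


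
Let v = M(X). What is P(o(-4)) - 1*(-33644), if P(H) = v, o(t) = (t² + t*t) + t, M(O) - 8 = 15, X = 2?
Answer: 33667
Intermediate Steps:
M(O) = 23 (M(O) = 8 + 15 = 23)
v = 23
o(t) = t + 2*t² (o(t) = (t² + t²) + t = 2*t² + t = t + 2*t²)
P(H) = 23
P(o(-4)) - 1*(-33644) = 23 - 1*(-33644) = 23 + 33644 = 33667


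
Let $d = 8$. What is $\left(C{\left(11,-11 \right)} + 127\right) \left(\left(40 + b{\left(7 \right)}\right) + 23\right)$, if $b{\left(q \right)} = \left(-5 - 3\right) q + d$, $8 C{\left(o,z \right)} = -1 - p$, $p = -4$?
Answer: $\frac{15285}{8} \approx 1910.6$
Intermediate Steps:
$C{\left(o,z \right)} = \frac{3}{8}$ ($C{\left(o,z \right)} = \frac{-1 - -4}{8} = \frac{-1 + 4}{8} = \frac{1}{8} \cdot 3 = \frac{3}{8}$)
$b{\left(q \right)} = 8 - 8 q$ ($b{\left(q \right)} = \left(-5 - 3\right) q + 8 = - 8 q + 8 = 8 - 8 q$)
$\left(C{\left(11,-11 \right)} + 127\right) \left(\left(40 + b{\left(7 \right)}\right) + 23\right) = \left(\frac{3}{8} + 127\right) \left(\left(40 + \left(8 - 56\right)\right) + 23\right) = \frac{1019 \left(\left(40 + \left(8 - 56\right)\right) + 23\right)}{8} = \frac{1019 \left(\left(40 - 48\right) + 23\right)}{8} = \frac{1019 \left(-8 + 23\right)}{8} = \frac{1019}{8} \cdot 15 = \frac{15285}{8}$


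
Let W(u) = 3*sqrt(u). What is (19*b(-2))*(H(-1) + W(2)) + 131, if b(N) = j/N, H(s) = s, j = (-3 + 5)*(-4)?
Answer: 55 + 228*sqrt(2) ≈ 377.44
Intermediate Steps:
j = -8 (j = 2*(-4) = -8)
b(N) = -8/N
(19*b(-2))*(H(-1) + W(2)) + 131 = (19*(-8/(-2)))*(-1 + 3*sqrt(2)) + 131 = (19*(-8*(-1/2)))*(-1 + 3*sqrt(2)) + 131 = (19*4)*(-1 + 3*sqrt(2)) + 131 = 76*(-1 + 3*sqrt(2)) + 131 = (-76 + 228*sqrt(2)) + 131 = 55 + 228*sqrt(2)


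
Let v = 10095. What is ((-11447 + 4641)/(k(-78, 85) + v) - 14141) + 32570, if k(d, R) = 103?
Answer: 93966068/5099 ≈ 18428.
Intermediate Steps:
((-11447 + 4641)/(k(-78, 85) + v) - 14141) + 32570 = ((-11447 + 4641)/(103 + 10095) - 14141) + 32570 = (-6806/10198 - 14141) + 32570 = (-6806*1/10198 - 14141) + 32570 = (-3403/5099 - 14141) + 32570 = -72108362/5099 + 32570 = 93966068/5099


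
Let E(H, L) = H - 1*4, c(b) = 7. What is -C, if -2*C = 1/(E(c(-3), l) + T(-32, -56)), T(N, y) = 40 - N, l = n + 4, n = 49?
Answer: 1/150 ≈ 0.0066667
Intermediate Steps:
l = 53 (l = 49 + 4 = 53)
E(H, L) = -4 + H (E(H, L) = H - 4 = -4 + H)
C = -1/150 (C = -1/(2*((-4 + 7) + (40 - 1*(-32)))) = -1/(2*(3 + (40 + 32))) = -1/(2*(3 + 72)) = -½/75 = -½*1/75 = -1/150 ≈ -0.0066667)
-C = -1*(-1/150) = 1/150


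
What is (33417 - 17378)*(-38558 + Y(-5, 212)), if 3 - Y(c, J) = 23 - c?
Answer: -618832737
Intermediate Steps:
Y(c, J) = -20 + c (Y(c, J) = 3 - (23 - c) = 3 + (-23 + c) = -20 + c)
(33417 - 17378)*(-38558 + Y(-5, 212)) = (33417 - 17378)*(-38558 + (-20 - 5)) = 16039*(-38558 - 25) = 16039*(-38583) = -618832737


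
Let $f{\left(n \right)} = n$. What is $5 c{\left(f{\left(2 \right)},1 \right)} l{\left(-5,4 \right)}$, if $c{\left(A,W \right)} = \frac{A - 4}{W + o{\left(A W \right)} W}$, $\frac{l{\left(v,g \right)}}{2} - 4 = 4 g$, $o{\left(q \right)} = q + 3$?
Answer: $- \frac{200}{3} \approx -66.667$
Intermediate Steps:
$o{\left(q \right)} = 3 + q$
$l{\left(v,g \right)} = 8 + 8 g$ ($l{\left(v,g \right)} = 8 + 2 \cdot 4 g = 8 + 8 g$)
$c{\left(A,W \right)} = \frac{-4 + A}{W + W \left(3 + A W\right)}$ ($c{\left(A,W \right)} = \frac{A - 4}{W + \left(3 + A W\right) W} = \frac{-4 + A}{W + W \left(3 + A W\right)}$)
$5 c{\left(f{\left(2 \right)},1 \right)} l{\left(-5,4 \right)} = 5 \frac{-4 + 2}{1 \left(4 + 2 \cdot 1\right)} \left(8 + 8 \cdot 4\right) = 5 \cdot 1 \frac{1}{4 + 2} \left(-2\right) \left(8 + 32\right) = 5 \cdot 1 \cdot \frac{1}{6} \left(-2\right) 40 = 5 \left(- \frac{1}{3}\right) 40 = \left(- \frac{5}{3}\right) 40 = - \frac{200}{3}$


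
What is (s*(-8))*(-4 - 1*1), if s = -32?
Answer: -1280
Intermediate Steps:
(s*(-8))*(-4 - 1*1) = (-32*(-8))*(-4 - 1*1) = 256*(-4 - 1) = 256*(-5) = -1280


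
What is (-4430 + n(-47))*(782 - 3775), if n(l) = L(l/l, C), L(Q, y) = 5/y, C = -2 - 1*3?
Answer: 13261983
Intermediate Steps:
C = -5 (C = -2 - 3 = -5)
n(l) = -1 (n(l) = 5/(-5) = 5*(-⅕) = -1)
(-4430 + n(-47))*(782 - 3775) = (-4430 - 1)*(782 - 3775) = -4431*(-2993) = 13261983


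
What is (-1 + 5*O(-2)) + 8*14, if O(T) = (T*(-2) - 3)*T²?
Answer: 131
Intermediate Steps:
O(T) = T²*(-3 - 2*T) (O(T) = (-2*T - 3)*T² = (-3 - 2*T)*T² = T²*(-3 - 2*T))
(-1 + 5*O(-2)) + 8*14 = (-1 + 5*((-2)²*(-3 - 2*(-2)))) + 8*14 = (-1 + 5*(4*(-3 + 4))) + 112 = (-1 + 5*(4*1)) + 112 = (-1 + 5*4) + 112 = (-1 + 20) + 112 = 19 + 112 = 131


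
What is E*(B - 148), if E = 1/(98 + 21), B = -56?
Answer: -12/7 ≈ -1.7143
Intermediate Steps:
E = 1/119 ≈ 0.0084034
E*(B - 148) = (-56 - 148)/119 = (1/119)*(-204) = -12/7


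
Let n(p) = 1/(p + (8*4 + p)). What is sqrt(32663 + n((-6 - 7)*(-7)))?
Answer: sqrt(1495834962)/214 ≈ 180.73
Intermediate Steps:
n(p) = 1/(32 + 2*p) (n(p) = 1/(p + (32 + p)) = 1/(32 + 2*p))
sqrt(32663 + n((-6 - 7)*(-7))) = sqrt(32663 + 1/(2*(16 + (-6 - 7)*(-7)))) = sqrt(32663 + 1/(2*(16 - 13*(-7)))) = sqrt(32663 + 1/(2*(16 + 91))) = sqrt(32663 + (1/2)/107) = sqrt(32663 + (1/2)*(1/107)) = sqrt(32663 + 1/214) = sqrt(6989883/214) = sqrt(1495834962)/214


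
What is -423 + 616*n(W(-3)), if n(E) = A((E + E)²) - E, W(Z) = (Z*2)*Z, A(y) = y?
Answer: 786825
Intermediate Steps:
W(Z) = 2*Z² (W(Z) = (2*Z)*Z = 2*Z²)
n(E) = -E + 4*E² (n(E) = (E + E)² - E = (2*E)² - E = 4*E² - E = -E + 4*E²)
-423 + 616*n(W(-3)) = -423 + 616*((2*(-3)²)*(-1 + 4*(2*(-3)²))) = -423 + 616*((2*9)*(-1 + 4*(2*9))) = -423 + 616*(18*(-1 + 4*18)) = -423 + 616*(18*(-1 + 72)) = -423 + 616*(18*71) = -423 + 616*1278 = -423 + 787248 = 786825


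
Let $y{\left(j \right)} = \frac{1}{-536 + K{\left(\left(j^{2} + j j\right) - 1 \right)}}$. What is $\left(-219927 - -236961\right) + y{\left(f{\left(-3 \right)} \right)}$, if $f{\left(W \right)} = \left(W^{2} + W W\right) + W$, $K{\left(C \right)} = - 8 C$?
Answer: $\frac{70316351}{4128} \approx 17034.0$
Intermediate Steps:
$f{\left(W \right)} = W + 2 W^{2}$ ($f{\left(W \right)} = \left(W^{2} + W^{2}\right) + W = 2 W^{2} + W = W + 2 W^{2}$)
$y{\left(j \right)} = \frac{1}{-528 - 16 j^{2}}$ ($y{\left(j \right)} = \frac{1}{-536 - 8 \left(\left(j^{2} + j j\right) - 1\right)} = \frac{1}{-536 - 8 \left(\left(j^{2} + j^{2}\right) - 1\right)} = \frac{1}{-536 - 8 \left(2 j^{2} - 1\right)} = \frac{1}{-536 - 8 \left(-1 + 2 j^{2}\right)} = \frac{1}{-536 - \left(-8 + 16 j^{2}\right)} = \frac{1}{-528 - 16 j^{2}}$)
$\left(-219927 - -236961\right) + y{\left(f{\left(-3 \right)} \right)} = \left(-219927 - -236961\right) - \frac{1}{528 + 16 \left(- 3 \left(1 + 2 \left(-3\right)\right)\right)^{2}} = \left(-219927 + 236961\right) - \frac{1}{528 + 16 \left(- 3 \left(1 - 6\right)\right)^{2}} = 17034 - \frac{1}{528 + 16 \left(\left(-3\right) \left(-5\right)\right)^{2}} = 17034 - \frac{1}{528 + 16 \cdot 15^{2}} = 17034 - \frac{1}{528 + 16 \cdot 225} = 17034 - \frac{1}{528 + 3600} = 17034 - \frac{1}{4128} = \frac{70316351}{4128}$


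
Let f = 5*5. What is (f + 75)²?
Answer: 10000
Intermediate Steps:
f = 25
(f + 75)² = (25 + 75)² = 100² = 10000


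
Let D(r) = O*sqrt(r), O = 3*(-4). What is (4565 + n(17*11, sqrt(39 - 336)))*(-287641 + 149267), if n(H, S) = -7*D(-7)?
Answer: -631677310 - 11623416*I*sqrt(7) ≈ -6.3168e+8 - 3.0753e+7*I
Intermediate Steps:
O = -12
D(r) = -12*sqrt(r)
n(H, S) = 84*I*sqrt(7) (n(H, S) = -(-84)*sqrt(-7) = -(-84)*I*sqrt(7) = 84*I*sqrt(7))
(4565 + n(17*11, sqrt(39 - 336)))*(-287641 + 149267) = (4565 + 84*I*sqrt(7))*(-287641 + 149267) = (4565 + 84*I*sqrt(7))*(-138374) = -631677310 - 11623416*I*sqrt(7)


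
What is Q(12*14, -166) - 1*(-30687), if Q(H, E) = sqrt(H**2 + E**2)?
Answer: 30687 + 2*sqrt(13945) ≈ 30923.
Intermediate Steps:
Q(H, E) = sqrt(E**2 + H**2)
Q(12*14, -166) - 1*(-30687) = sqrt((-166)**2 + (12*14)**2) - 1*(-30687) = sqrt(27556 + 168**2) + 30687 = sqrt(27556 + 28224) + 30687 = sqrt(55780) + 30687 = 2*sqrt(13945) + 30687 = 30687 + 2*sqrt(13945)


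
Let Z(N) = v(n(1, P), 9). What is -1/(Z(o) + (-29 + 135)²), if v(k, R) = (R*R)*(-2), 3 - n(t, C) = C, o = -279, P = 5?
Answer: -1/11074 ≈ -9.0302e-5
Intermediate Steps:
n(t, C) = 3 - C
v(k, R) = -2*R² (v(k, R) = R²*(-2) = -2*R²)
Z(N) = -162 (Z(N) = -2*9² = -2*81 = -162)
-1/(Z(o) + (-29 + 135)²) = -1/(-162 + (-29 + 135)²) = -1/(-162 + 106²) = -1/(-162 + 11236) = -1/11074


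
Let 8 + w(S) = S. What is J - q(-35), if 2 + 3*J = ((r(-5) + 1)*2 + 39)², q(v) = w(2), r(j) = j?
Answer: 977/3 ≈ 325.67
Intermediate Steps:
w(S) = -8 + S
q(v) = -6 (q(v) = -8 + 2 = -6)
J = 959/3 (J = -⅔ + ((-5 + 1)*2 + 39)²/3 = -⅔ + (-4*2 + 39)²/3 = -⅔ + (-8 + 39)²/3 = -⅔ + (⅓)*31² = -⅔ + (⅓)*961 = -⅔ + 961/3 = 959/3 ≈ 319.67)
J - q(-35) = 959/3 - 1*(-6) = 959/3 + 6 = 977/3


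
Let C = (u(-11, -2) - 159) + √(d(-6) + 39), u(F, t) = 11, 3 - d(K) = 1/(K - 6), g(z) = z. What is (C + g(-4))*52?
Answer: -7904 + 26*√1515/3 ≈ -7566.7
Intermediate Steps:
d(K) = 3 - 1/(-6 + K) (d(K) = 3 - 1/(K - 6) = 3 - 1/(-6 + K))
C = -148 + √1515/6 (C = (11 - 159) + √((-19 + 3*(-6))/(-6 - 6) + 39) = -148 + √((-19 - 18)/(-12) + 39) = -148 + √(-1/12*(-37) + 39) = -148 + √(37/12 + 39) = -148 + √(505/12) = -148 + √1515/6 ≈ -141.51)
(C + g(-4))*52 = ((-148 + √1515/6) - 4)*52 = (-152 + √1515/6)*52 = -7904 + 26*√1515/3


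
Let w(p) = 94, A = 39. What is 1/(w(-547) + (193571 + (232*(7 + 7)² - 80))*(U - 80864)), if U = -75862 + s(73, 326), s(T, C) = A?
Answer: -1/37442395487 ≈ -2.6708e-11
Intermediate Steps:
s(T, C) = 39
U = -75823 (U = -75862 + 39 = -75823)
1/(w(-547) + (193571 + (232*(7 + 7)² - 80))*(U - 80864)) = 1/(94 + (193571 + (232*(7 + 7)² - 80))*(-75823 - 80864)) = 1/(94 + (193571 + (232*14² - 80))*(-156687)) = 1/(94 + (193571 + (232*196 - 80))*(-156687)) = 1/(94 + (193571 + (45472 - 80))*(-156687)) = 1/(94 + (193571 + 45392)*(-156687)) = 1/(94 + 238963*(-156687)) = 1/(94 - 37442395581) = 1/(-37442395487) = -1/37442395487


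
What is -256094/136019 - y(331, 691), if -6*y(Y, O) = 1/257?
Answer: -394760929/209741298 ≈ -1.8821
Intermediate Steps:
y(Y, O) = -1/1542 (y(Y, O) = -⅙/257 = -⅙*1/257 = -1/1542)
-256094/136019 - y(331, 691) = -256094/136019 - 1*(-1/1542) = -256094*1/136019 + 1/1542 = -256094/136019 + 1/1542 = -394760929/209741298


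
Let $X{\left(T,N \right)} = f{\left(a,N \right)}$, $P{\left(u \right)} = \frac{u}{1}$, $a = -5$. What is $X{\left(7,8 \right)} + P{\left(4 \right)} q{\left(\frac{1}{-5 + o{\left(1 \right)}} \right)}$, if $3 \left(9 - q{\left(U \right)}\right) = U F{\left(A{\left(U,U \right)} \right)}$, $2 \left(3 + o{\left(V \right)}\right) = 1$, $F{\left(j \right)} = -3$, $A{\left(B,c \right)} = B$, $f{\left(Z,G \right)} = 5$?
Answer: $\frac{607}{15} \approx 40.467$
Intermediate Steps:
$o{\left(V \right)} = - \frac{5}{2}$ ($o{\left(V \right)} = -3 + \frac{1}{2} \cdot 1 = -3 + \frac{1}{2} = - \frac{5}{2}$)
$P{\left(u \right)} = u$ ($P{\left(u \right)} = u 1 = u$)
$X{\left(T,N \right)} = 5$
$q{\left(U \right)} = 9 + U$ ($q{\left(U \right)} = 9 - \frac{U \left(-3\right)}{3} = 9 - \frac{\left(-3\right) U}{3} = 9 + U$)
$X{\left(7,8 \right)} + P{\left(4 \right)} q{\left(\frac{1}{-5 + o{\left(1 \right)}} \right)} = 5 + 4 \left(9 + \frac{1}{-5 - \frac{5}{2}}\right) = 5 + 4 \left(9 + \frac{1}{- \frac{15}{2}}\right) = 5 + 4 \left(9 - \frac{2}{15}\right) = 5 + 4 \cdot \frac{133}{15} = 5 + \frac{532}{15} = \frac{607}{15}$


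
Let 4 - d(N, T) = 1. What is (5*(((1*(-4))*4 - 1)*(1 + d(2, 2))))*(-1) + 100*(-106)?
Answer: -10260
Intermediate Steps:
d(N, T) = 3 (d(N, T) = 4 - 1*1 = 4 - 1 = 3)
(5*(((1*(-4))*4 - 1)*(1 + d(2, 2))))*(-1) + 100*(-106) = (5*(((1*(-4))*4 - 1)*(1 + 3)))*(-1) + 100*(-106) = (5*((-4*4 - 1)*4))*(-1) - 10600 = (5*((-16 - 1)*4))*(-1) - 10600 = (5*(-17*4))*(-1) - 10600 = (5*(-68))*(-1) - 10600 = -340*(-1) - 10600 = 340 - 10600 = -10260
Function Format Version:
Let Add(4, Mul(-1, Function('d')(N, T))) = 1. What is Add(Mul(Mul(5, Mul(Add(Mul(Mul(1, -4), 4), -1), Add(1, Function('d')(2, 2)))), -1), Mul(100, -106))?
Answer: -10260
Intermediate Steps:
Function('d')(N, T) = 3 (Function('d')(N, T) = Add(4, Mul(-1, 1)) = Add(4, -1) = 3)
Add(Mul(Mul(5, Mul(Add(Mul(Mul(1, -4), 4), -1), Add(1, Function('d')(2, 2)))), -1), Mul(100, -106)) = Add(Mul(Mul(5, Mul(Add(Mul(Mul(1, -4), 4), -1), Add(1, 3))), -1), Mul(100, -106)) = Add(Mul(Mul(5, Mul(Add(Mul(-4, 4), -1), 4)), -1), -10600) = Add(Mul(Mul(5, Mul(Add(-16, -1), 4)), -1), -10600) = Add(Mul(Mul(5, Mul(-17, 4)), -1), -10600) = Add(Mul(Mul(5, -68), -1), -10600) = Add(Mul(-340, -1), -10600) = Add(340, -10600) = -10260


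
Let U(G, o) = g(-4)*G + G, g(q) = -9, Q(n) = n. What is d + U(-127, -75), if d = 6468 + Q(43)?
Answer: 7527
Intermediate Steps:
U(G, o) = -8*G (U(G, o) = -9*G + G = -8*G)
d = 6511 (d = 6468 + 43 = 6511)
d + U(-127, -75) = 6511 - 8*(-127) = 6511 + 1016 = 7527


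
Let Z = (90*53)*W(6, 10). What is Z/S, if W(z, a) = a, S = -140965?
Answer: -9540/28193 ≈ -0.33838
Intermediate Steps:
Z = 47700 (Z = (90*53)*10 = 4770*10 = 47700)
Z/S = 47700/(-140965) = 47700*(-1/140965) = -9540/28193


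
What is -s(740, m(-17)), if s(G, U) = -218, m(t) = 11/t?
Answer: 218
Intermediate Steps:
-s(740, m(-17)) = -1*(-218) = 218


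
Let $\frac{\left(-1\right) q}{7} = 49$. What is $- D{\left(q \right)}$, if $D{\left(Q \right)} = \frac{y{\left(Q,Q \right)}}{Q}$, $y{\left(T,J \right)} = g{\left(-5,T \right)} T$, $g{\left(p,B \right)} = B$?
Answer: $343$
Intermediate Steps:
$q = -343$ ($q = \left(-7\right) 49 = -343$)
$y{\left(T,J \right)} = T^{2}$ ($y{\left(T,J \right)} = T T = T^{2}$)
$D{\left(Q \right)} = Q$ ($D{\left(Q \right)} = \frac{Q^{2}}{Q} = Q$)
$- D{\left(q \right)} = \left(-1\right) \left(-343\right) = 343$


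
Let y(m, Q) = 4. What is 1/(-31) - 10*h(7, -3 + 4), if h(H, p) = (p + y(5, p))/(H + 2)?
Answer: -1559/279 ≈ -5.5878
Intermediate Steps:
h(H, p) = (4 + p)/(2 + H) (h(H, p) = (p + 4)/(H + 2) = (4 + p)/(2 + H))
1/(-31) - 10*h(7, -3 + 4) = 1/(-31) - 10*(4 + (-3 + 4))/(2 + 7) = -1/31 - 10*(4 + 1)/9 = -1/31 - 10*5/9 = -1/31 - 50/9 = -1559/279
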